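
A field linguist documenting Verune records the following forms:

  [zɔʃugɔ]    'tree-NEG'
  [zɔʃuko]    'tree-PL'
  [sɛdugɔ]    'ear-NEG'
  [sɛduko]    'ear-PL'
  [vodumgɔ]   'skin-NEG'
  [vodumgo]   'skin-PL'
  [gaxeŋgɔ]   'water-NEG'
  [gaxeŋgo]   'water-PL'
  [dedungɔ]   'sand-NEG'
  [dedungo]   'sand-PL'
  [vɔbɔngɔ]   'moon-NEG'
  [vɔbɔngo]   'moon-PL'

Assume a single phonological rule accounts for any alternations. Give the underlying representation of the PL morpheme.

/-ko/

The PL morpheme has two allomorphs, [-go] and [-ko].
The NEG suffix, which begins with [g], is invariant after every stem; so [g] is not altered by any rule here.
So the underlying form is /-ko/, and voiceless stops become voiced after a nasal.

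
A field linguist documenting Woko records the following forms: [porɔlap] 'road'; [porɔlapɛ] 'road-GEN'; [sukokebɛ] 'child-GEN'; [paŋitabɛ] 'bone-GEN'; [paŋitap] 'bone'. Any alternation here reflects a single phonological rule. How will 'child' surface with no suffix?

[sukokep]

The root 'bone' surfaces as [paŋitap] and [paŋitabɛ], with a stem-final [p] ~ [b] alternation.
Compare 'road', with invariant [p] in [porɔlap] and [porɔlapɛ]: an analysis with underlying /p/ and a rule producing [b] before the GEN suffix would wrongly predict alternation here too.
So /b/ is underlying, and a rule of word-final obstruent devoicing — voiced obstruents become voiceless word-finally — gives [p].
The one attested form of 'child', [sukokebɛ], shows underlying /sukokeb/. Applying the same rule word-finally gives [sukokep].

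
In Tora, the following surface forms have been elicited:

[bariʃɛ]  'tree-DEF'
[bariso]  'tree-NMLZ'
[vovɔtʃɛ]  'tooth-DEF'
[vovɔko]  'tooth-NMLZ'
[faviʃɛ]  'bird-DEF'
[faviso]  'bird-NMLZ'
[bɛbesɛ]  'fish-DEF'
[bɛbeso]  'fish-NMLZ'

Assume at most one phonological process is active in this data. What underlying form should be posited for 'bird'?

In [faviʃɛ] and [faviso] the final segment of 'bird' alternates: [ʃ] ~ [s].
But 'fish' keeps [s] in both environments ([bɛbesɛ], [bɛbeso]), so there is no rule changing /s/ to [ʃ] before the DEF suffix.
The alternation reflects depalatalization: palato-alveolar /tʃ/ and /ʃ/ become [k] and [s] when no front vowel follows. /ʃ/ is underlying.

/faviʃ/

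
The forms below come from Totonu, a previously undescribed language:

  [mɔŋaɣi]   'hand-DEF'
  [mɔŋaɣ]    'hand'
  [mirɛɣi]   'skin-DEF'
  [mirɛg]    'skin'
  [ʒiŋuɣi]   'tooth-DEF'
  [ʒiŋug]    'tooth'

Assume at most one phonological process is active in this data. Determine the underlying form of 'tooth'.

'tooth' shows [ɣ] ~ [g] at the end of the stem ([ʒiŋuɣi] vs [ʒiŋug]).
But 'hand' keeps [ɣ] in both environments ([mɔŋaɣi], [mɔŋaɣ]), so there is no rule changing /ɣ/ to [g] in isolation.
Therefore /g/ is basic and [ɣ] is derived by intervocalic spirantization (voiced stops become fricatives between vowels).

/ʒiŋug/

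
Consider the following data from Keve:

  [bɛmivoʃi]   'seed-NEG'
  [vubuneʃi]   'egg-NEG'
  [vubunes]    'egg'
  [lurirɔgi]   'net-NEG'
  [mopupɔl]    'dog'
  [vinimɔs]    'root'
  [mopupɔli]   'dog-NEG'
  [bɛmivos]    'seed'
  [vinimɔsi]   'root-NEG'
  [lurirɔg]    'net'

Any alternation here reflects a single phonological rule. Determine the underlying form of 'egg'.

The root 'egg' surfaces as [vubunes] and [vubuneʃi], with a stem-final [s] ~ [ʃ] alternation.
The stem 'root' ([vinimɔs], [vinimɔsi]) shows [s] unchanged in both environments, so [s] cannot be basic with [ʃ] derived before the NEG suffix.
The underlying segment must be /ʃ/; palato-alveolar /ʃ/ becomes [s] when no front vowel follows, yielding [s] there.

/vubuneʃ/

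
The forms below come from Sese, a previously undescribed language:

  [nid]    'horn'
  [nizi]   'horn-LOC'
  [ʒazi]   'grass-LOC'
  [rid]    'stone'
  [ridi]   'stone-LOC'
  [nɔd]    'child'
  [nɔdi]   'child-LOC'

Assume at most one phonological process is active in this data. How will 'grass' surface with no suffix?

In [nid] and [nizi] the final segment of 'horn' alternates: [d] ~ [z].
But 'stone' keeps [d] in both environments ([rid], [ridi]), so there is no rule changing /d/ to [z] before the LOC suffix.
The alternation reflects word-final hardening: voiced fricatives become stops word-finally. /z/ is underlying.
From [ʒazi] the stem 'grass' is /ʒaz/; word-finally this yields [ʒad].

[ʒad]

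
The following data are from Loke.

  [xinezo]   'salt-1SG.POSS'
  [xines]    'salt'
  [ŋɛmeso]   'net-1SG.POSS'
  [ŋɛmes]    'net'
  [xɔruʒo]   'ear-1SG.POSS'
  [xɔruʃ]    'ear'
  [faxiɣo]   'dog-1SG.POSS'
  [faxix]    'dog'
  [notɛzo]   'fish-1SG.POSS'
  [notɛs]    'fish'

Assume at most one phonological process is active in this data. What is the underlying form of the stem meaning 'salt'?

In [xinezo] and [xines] the final segment of 'salt' alternates: [z] ~ [s].
Compare 'net', with invariant [s] in [ŋɛmeso] and [ŋɛmes]: an analysis with underlying /s/ and a rule producing [z] before the 1SG.POSS suffix would wrongly predict alternation here too.
Therefore /z/ is basic and [s] is derived by word-final obstruent devoicing (voiced obstruents become voiceless word-finally).

/xinez/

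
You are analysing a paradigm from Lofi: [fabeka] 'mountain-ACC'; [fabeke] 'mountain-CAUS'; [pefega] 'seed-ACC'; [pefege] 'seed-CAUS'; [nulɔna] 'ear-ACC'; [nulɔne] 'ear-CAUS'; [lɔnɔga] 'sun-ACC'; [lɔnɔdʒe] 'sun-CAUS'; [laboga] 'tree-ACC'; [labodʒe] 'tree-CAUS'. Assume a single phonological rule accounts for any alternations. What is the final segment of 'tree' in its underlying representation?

The root 'tree' surfaces as [laboga] and [labodʒe], with a stem-final [g] ~ [dʒ] alternation.
If /g/ were underlying and a rule turned it into [dʒ] before the CAUS suffix, 'seed' would also alternate; but it has [g] in both [pefega] and [pefege].
The alternation reflects depalatalization: palato-alveolar /dʒ/ becomes [g] when no front vowel follows. /dʒ/ is underlying.

/dʒ/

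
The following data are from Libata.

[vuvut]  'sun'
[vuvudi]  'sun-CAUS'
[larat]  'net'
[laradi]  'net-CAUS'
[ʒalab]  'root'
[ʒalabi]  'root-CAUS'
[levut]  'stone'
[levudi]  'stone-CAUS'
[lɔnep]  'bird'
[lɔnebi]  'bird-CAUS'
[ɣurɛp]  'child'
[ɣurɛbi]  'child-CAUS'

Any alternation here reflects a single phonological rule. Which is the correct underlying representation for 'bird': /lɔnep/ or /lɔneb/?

In [lɔnep] and [lɔnebi] the final segment of 'bird' alternates: [p] ~ [b].
Compare 'root', with invariant [b] in [ʒalab] and [ʒalabi]: an analysis with underlying /b/ and a rule producing [p] in isolation would wrongly predict alternation here too.
The alternation reflects intervocalic voicing: voiceless stops become voiced between vowels. /p/ is underlying.

/lɔnep/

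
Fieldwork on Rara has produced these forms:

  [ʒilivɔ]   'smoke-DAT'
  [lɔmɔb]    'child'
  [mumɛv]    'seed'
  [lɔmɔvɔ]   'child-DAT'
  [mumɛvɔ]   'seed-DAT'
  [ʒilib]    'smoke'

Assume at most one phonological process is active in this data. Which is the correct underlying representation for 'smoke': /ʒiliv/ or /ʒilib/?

/ʒilib/

'smoke' shows [b] ~ [v] at the end of the stem ([ʒilib] vs [ʒilivɔ]).
If /v/ were underlying and a rule turned it into [b] in isolation, 'seed' would also alternate; but it has [v] in both [mumɛv] and [mumɛvɔ].
The underlying segment must be /b/; voiced stops become fricatives between vowels, yielding [v] there.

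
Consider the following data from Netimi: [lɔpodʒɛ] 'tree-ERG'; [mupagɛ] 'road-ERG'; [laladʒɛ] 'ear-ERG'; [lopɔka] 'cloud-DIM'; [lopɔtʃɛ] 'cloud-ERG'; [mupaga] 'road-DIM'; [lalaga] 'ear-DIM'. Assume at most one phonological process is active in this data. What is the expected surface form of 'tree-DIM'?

In [laladʒɛ] and [lalaga] the final segment of 'ear' alternates: [dʒ] ~ [g].
If /g/ were underlying and a rule turned it into [dʒ] before the ERG suffix, 'road' would also alternate; but it has [g] in both [mupagɛ] and [mupaga].
Therefore /dʒ/ is basic and [g] is derived by depalatalization (palato-alveolar /tʃ/ and /dʒ/ become [k] and [g] when no front vowel follows).
The one attested form of 'tree', [lɔpodʒɛ], shows underlying /lɔpodʒ/. Applying the same rule when no front vowel follows gives [lɔpoga].

[lɔpoga]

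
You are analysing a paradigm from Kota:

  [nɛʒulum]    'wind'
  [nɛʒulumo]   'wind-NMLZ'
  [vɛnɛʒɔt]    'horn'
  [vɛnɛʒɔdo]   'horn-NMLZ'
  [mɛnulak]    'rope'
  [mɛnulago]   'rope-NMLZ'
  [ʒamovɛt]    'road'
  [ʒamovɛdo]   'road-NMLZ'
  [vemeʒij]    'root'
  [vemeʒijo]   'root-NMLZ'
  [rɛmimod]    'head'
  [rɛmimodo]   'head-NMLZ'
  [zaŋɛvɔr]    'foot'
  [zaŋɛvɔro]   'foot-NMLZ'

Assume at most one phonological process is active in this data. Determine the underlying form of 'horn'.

The root 'horn' surfaces as [vɛnɛʒɔt] and [vɛnɛʒɔdo], with a stem-final [t] ~ [d] alternation.
If /d/ were underlying and a rule turned it into [t] in isolation, 'head' would also alternate; but it has [d] in both [rɛmimod] and [rɛmimodo].
The alternation reflects intervocalic voicing: voiceless stops become voiced between vowels. /t/ is underlying.

/vɛnɛʒɔt/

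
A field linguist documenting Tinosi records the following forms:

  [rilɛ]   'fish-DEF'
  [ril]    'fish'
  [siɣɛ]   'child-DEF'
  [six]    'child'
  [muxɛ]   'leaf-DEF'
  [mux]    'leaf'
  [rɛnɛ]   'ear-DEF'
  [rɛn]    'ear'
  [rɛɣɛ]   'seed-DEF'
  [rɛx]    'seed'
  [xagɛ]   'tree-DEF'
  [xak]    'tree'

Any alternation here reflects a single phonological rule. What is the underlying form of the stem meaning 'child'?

The root 'child' surfaces as [siɣɛ] and [six], with a stem-final [ɣ] ~ [x] alternation.
If /x/ were underlying and a rule turned it into [ɣ] before the DEF suffix, 'leaf' would also alternate; but it has [x] in both [muxɛ] and [mux].
So /ɣ/ is underlying, and a rule of word-final obstruent devoicing — voiced obstruents become voiceless word-finally — gives [x].

/siɣ/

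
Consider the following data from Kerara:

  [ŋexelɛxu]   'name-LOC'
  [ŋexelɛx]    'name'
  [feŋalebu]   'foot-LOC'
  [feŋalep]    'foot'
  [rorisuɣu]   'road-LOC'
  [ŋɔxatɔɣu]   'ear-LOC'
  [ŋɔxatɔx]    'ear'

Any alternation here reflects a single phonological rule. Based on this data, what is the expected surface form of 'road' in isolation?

'ear' shows [ɣ] ~ [x] at the end of the stem ([ŋɔxatɔɣu] vs [ŋɔxatɔx]).
If /x/ were underlying and a rule turned it into [ɣ] before the LOC suffix, 'name' would also alternate; but it has [x] in both [ŋexelɛxu] and [ŋexelɛx].
So /ɣ/ is underlying, and a rule of word-final obstruent devoicing — voiced obstruents become voiceless word-finally — gives [x].
From [rorisuɣu] the stem 'road' is /rorisuɣ/; word-finally this yields [rorisux].

[rorisux]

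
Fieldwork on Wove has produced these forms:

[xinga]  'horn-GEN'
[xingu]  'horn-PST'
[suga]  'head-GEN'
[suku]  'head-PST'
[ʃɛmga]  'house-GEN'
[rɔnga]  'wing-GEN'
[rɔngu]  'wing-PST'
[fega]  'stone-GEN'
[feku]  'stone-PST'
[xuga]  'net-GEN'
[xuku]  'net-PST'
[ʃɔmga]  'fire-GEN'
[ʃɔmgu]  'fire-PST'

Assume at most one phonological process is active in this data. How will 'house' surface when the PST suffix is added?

[ʃɛmgu]

The PST morpheme has two allomorphs, [-gu] and [-ku].
The GEN suffix, which begins with [g], is invariant after every stem; so [g] is not altered by any rule here.
The PST suffix is therefore /-ku/ underlyingly, with post-nasal voicing: voiceless stops become voiced after a nasal.
After 'house', which ends in a nasal, the suffix surfaces as [-gu], giving [ʃɛmgu].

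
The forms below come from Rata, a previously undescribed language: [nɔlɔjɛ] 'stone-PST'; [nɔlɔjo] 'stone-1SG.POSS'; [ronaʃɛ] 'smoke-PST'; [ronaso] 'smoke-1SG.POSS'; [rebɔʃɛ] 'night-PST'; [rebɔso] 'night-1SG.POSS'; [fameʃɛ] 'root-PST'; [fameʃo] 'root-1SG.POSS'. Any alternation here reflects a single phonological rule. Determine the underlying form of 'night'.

/rebɔs/

The stem for 'night' ends in [ʃ] in [rebɔʃɛ] but [s] in [rebɔso].
The stem 'root' ([fameʃɛ], [fameʃo]) shows [ʃ] unchanged in both environments, so [ʃ] cannot be basic with [s] derived before the 1SG.POSS suffix.
The underlying segment must be /s/; /s/ becomes palato-alveolar [ʃ] before a front vowel, yielding [ʃ] there.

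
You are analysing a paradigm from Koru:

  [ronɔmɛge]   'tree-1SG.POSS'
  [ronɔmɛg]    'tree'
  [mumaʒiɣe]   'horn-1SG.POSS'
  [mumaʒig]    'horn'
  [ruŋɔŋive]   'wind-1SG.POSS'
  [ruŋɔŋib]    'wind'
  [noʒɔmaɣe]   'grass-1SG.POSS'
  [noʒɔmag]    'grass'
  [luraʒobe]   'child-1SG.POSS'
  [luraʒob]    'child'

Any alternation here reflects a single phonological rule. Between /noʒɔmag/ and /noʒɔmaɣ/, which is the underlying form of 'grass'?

'grass' shows [ɣ] ~ [g] at the end of the stem ([noʒɔmaɣe] vs [noʒɔmag]).
If /g/ were underlying and a rule turned it into [ɣ] before the 1SG.POSS suffix, 'tree' would also alternate; but it has [g] in both [ronɔmɛge] and [ronɔmɛg].
Therefore /ɣ/ is basic and [g] is derived by word-final hardening (voiced fricatives become stops word-finally).

/noʒɔmaɣ/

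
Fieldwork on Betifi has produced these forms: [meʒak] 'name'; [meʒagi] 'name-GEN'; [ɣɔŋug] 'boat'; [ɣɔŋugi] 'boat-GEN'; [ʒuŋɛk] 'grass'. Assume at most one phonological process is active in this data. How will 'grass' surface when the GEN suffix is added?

In [meʒak] and [meʒagi] the final segment of 'name' alternates: [k] ~ [g].
If /g/ were underlying and a rule turned it into [k] in isolation, 'boat' would also alternate; but it has [g] in both [ɣɔŋug] and [ɣɔŋugi].
So /k/ is underlying, and a rule of intervocalic voicing — voiceless stops become voiced between vowels — gives [g].
The one attested form of 'grass', [ʒuŋɛk], shows underlying /ʒuŋɛk/. Applying the same rule between vowels gives [ʒuŋɛgi].

[ʒuŋɛgi]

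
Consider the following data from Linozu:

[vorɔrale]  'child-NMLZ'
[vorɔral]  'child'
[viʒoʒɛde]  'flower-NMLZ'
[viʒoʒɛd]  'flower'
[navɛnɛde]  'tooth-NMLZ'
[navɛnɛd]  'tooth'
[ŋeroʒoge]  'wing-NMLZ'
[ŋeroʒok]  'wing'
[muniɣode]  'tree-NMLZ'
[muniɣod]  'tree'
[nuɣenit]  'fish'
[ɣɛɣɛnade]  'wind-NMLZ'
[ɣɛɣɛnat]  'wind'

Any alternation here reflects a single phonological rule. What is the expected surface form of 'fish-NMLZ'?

The root 'wind' surfaces as [ɣɛɣɛnade] and [ɣɛɣɛnat], with a stem-final [d] ~ [t] alternation.
If /d/ were underlying and a rule turned it into [t] in isolation, 'tooth' would also alternate; but it has [d] in both [navɛnɛde] and [navɛnɛd].
Therefore /t/ is basic and [d] is derived by intervocalic voicing (voiceless stops become voiced between vowels).
From [nuɣenit] the stem 'fish' is /nuɣenit/; between vowels this yields [nuɣenide].

[nuɣenide]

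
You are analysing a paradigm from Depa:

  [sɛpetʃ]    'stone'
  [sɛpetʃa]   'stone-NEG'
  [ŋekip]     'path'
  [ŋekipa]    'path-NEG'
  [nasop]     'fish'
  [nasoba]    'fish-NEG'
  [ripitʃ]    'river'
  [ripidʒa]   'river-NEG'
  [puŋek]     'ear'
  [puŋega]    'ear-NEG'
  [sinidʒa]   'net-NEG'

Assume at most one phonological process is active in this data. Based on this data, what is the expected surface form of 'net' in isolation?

'river' shows [tʃ] ~ [dʒ] at the end of the stem ([ripitʃ] vs [ripidʒa]).
If /tʃ/ were underlying and a rule turned it into [dʒ] before the NEG suffix, 'stone' would also alternate; but it has [tʃ] in both [sɛpetʃ] and [sɛpetʃa].
So /dʒ/ is underlying, and a rule of word-final obstruent devoicing — voiced obstruents become voiceless word-finally — gives [tʃ].
From [sinidʒa] the stem 'net' is /sinidʒ/; word-finally this yields [sinitʃ].

[sinitʃ]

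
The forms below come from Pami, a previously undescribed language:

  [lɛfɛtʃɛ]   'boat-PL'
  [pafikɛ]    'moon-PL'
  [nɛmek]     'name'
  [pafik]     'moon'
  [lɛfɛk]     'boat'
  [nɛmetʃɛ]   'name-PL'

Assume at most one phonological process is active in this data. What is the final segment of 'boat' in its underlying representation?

The root 'boat' surfaces as [lɛfɛk] and [lɛfɛtʃɛ], with a stem-final [k] ~ [tʃ] alternation.
Compare 'moon', with invariant [k] in [pafik] and [pafikɛ]: an analysis with underlying /k/ and a rule producing [tʃ] before the PL suffix would wrongly predict alternation here too.
Therefore /tʃ/ is basic and [k] is derived by depalatalization (palato-alveolar /tʃ/ becomes [k] when no front vowel follows).

/tʃ/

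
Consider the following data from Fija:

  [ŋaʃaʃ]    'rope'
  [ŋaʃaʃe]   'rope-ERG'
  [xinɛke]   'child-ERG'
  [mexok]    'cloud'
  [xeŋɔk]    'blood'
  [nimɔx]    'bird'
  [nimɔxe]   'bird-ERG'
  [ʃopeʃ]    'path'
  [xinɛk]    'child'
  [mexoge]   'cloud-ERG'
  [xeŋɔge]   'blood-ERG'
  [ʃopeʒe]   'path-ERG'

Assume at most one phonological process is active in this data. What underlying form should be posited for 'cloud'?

The root 'cloud' surfaces as [mexoge] and [mexok], with a stem-final [g] ~ [k] alternation.
The stem 'child' ([xinɛke], [xinɛk]) shows [k] unchanged in both environments, so [k] cannot be basic with [g] derived before the ERG suffix.
The underlying segment must be /g/; voiced obstruents become voiceless word-finally, yielding [k] there.

/mexog/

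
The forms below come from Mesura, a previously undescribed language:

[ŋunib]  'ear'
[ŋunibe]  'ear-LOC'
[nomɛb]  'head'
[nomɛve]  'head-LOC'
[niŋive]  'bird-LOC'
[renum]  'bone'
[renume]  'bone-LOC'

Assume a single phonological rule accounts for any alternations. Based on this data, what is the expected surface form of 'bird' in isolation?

[niŋib]

In [nomɛb] and [nomɛve] the final segment of 'head' alternates: [b] ~ [v].
Compare 'ear', with invariant [b] in [ŋunib] and [ŋunibe]: an analysis with underlying /b/ and a rule producing [v] before the LOC suffix would wrongly predict alternation here too.
So /v/ is underlying, and a rule of word-final hardening — voiced fricatives become stops word-finally — gives [b].
From [niŋive] the stem 'bird' is /niŋiv/; word-finally this yields [niŋib].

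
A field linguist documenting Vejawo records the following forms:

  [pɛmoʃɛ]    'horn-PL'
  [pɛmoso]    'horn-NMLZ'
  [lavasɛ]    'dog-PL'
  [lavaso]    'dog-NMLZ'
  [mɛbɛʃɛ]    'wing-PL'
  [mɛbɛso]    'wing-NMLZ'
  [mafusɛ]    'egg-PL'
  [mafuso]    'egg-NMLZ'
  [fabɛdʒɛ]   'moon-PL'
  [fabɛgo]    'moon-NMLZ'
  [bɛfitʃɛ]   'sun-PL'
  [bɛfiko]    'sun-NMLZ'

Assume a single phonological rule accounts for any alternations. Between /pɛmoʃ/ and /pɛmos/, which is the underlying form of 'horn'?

/pɛmoʃ/

The stem for 'horn' ends in [ʃ] in [pɛmoʃɛ] but [s] in [pɛmoso].
If /s/ were underlying and a rule turned it into [ʃ] before the PL suffix, 'egg' would also alternate; but it has [s] in both [mafusɛ] and [mafuso].
So /ʃ/ is underlying, and a rule of depalatalization — palato-alveolar /tʃ/, /dʒ/ and /ʃ/ become [k], [g] and [s] when no front vowel follows — gives [s].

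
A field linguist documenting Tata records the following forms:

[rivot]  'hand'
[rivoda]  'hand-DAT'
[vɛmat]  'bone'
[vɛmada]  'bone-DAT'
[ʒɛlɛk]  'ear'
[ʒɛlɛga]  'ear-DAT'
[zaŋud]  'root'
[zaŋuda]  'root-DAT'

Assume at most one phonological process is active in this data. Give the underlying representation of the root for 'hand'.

/rivot/

'hand' shows [t] ~ [d] at the end of the stem ([rivot] vs [rivoda]).
The stem 'root' ([zaŋud], [zaŋuda]) shows [d] unchanged in both environments, so [d] cannot be basic with [t] derived in isolation.
The underlying segment must be /t/; voiceless stops become voiced between vowels, yielding [d] there.
Hence 'hand' is /rivot/ underlyingly.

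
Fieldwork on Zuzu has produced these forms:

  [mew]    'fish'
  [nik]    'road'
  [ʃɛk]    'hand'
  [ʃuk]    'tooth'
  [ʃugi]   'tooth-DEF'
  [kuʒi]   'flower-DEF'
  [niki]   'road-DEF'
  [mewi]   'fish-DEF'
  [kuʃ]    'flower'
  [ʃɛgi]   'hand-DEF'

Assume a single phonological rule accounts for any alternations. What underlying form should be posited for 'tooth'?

/ʃug/

The root 'tooth' surfaces as [ʃuk] and [ʃugi], with a stem-final [k] ~ [g] alternation.
Compare 'road', with invariant [k] in [nik] and [niki]: an analysis with underlying /k/ and a rule producing [g] before the DEF suffix would wrongly predict alternation here too.
The alternation reflects word-final obstruent devoicing: voiced obstruents become voiceless word-finally. /g/ is underlying.
Hence 'tooth' is /ʃug/ underlyingly.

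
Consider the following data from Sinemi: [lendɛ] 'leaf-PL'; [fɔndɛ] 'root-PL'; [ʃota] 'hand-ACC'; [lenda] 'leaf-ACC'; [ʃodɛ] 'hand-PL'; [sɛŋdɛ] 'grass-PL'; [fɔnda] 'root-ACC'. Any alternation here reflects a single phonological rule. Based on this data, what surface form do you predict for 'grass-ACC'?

[sɛŋda]

The ACC morpheme has two allomorphs, [-da] and [-ta].
The PL suffix, which begins with [d], is invariant after every stem; so [d] is not altered by any rule here.
So the underlying form is /-ta/, and voiceless stops become voiced after a nasal.
After 'grass', which ends in a nasal, the suffix surfaces as [-da], giving [sɛŋda].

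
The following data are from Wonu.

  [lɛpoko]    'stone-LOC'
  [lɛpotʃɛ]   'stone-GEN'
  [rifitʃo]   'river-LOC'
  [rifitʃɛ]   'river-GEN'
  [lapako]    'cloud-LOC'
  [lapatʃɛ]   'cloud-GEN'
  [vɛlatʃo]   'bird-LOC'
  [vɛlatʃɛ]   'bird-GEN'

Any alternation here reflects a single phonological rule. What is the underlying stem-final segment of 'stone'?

/k/

In [lɛpoko] and [lɛpotʃɛ] the final segment of 'stone' alternates: [k] ~ [tʃ].
But 'river' keeps [tʃ] in both environments ([rifitʃo], [rifitʃɛ]), so there is no rule changing /tʃ/ to [k] before the LOC suffix.
The alternation reflects palatalization before a front vowel: /k/ becomes palato-alveolar [tʃ] before a front vowel. /k/ is underlying.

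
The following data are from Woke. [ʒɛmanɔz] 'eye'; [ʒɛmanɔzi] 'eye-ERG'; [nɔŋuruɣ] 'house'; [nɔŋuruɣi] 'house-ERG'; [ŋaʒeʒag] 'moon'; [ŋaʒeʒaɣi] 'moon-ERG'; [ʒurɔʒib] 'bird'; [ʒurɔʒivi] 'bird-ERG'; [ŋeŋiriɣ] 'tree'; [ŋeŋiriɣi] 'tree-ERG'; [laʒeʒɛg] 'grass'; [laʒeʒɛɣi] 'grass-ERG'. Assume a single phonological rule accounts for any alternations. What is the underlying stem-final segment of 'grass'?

The root 'grass' surfaces as [laʒeʒɛg] and [laʒeʒɛɣi], with a stem-final [g] ~ [ɣ] alternation.
But 'house' keeps [ɣ] in both environments ([nɔŋuruɣ], [nɔŋuruɣi]), so there is no rule changing /ɣ/ to [g] in isolation.
The alternation reflects intervocalic spirantization: voiced stops become fricatives between vowels. /g/ is underlying.

/g/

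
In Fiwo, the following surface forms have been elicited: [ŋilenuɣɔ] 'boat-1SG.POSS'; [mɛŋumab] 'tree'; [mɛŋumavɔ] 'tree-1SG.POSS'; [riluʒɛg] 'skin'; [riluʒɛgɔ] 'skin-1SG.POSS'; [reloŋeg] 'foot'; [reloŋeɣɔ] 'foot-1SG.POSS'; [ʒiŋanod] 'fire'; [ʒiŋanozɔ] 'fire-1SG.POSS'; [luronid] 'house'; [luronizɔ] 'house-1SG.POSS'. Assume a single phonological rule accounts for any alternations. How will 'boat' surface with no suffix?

'foot' shows [g] ~ [ɣ] at the end of the stem ([reloŋeg] vs [reloŋeɣɔ]).
But 'skin' keeps [g] in both environments ([riluʒɛg], [riluʒɛgɔ]), so there is no rule changing /g/ to [ɣ] before the 1SG.POSS suffix.
The underlying segment must be /ɣ/; voiced fricatives become stops word-finally, yielding [g] there.
The one attested form of 'boat', [ŋilenuɣɔ], shows underlying /ŋilenuɣ/. Applying the same rule word-finally gives [ŋilenug].

[ŋilenug]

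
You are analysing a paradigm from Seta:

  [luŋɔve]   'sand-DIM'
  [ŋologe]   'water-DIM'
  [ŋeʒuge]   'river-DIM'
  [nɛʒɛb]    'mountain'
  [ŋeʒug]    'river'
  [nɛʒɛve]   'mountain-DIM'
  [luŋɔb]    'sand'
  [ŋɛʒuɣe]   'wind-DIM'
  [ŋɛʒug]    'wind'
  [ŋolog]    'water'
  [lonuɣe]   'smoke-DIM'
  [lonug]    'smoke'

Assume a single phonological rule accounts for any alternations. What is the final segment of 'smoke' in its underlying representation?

/ɣ/

In [lonug] and [lonuɣe] the final segment of 'smoke' alternates: [g] ~ [ɣ].
The stem 'water' ([ŋolog], [ŋologe]) shows [g] unchanged in both environments, so [g] cannot be basic with [ɣ] derived before the DIM suffix.
The underlying segment must be /ɣ/; voiced fricatives become stops word-finally, yielding [g] there.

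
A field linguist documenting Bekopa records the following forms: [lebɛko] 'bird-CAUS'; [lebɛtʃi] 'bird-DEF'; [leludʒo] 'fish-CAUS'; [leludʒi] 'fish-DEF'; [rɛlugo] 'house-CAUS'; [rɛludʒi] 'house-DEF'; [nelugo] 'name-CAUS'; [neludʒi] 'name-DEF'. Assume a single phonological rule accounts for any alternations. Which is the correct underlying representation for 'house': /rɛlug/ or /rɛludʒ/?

'house' shows [g] ~ [dʒ] at the end of the stem ([rɛlugo] vs [rɛludʒi]).
But 'fish' keeps [dʒ] in both environments ([leludʒo], [leludʒi]), so there is no rule changing /dʒ/ to [g] before the CAUS suffix.
The alternation reflects palatalization before a front vowel: /k/ and /g/ become palato-alveolar [tʃ] and [dʒ] before a front vowel. /g/ is underlying.

/rɛlug/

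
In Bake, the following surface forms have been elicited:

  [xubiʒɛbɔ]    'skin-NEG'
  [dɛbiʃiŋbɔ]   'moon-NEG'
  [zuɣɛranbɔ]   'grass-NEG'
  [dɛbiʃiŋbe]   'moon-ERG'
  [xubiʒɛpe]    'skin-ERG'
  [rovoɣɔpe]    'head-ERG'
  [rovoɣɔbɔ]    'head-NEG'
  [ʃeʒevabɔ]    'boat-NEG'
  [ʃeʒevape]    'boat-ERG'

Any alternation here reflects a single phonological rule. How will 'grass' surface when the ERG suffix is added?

The ERG suffix surfaces as [-be] and [-pe], depending on the final segment of the stem.
By contrast the NEG suffix keeps its initial [b] throughout — that segment must be underlying.
The ERG suffix is therefore /-pe/ underlyingly, with post-nasal voicing: voiceless stops become voiced after a nasal.
After 'grass', which ends in a nasal, the suffix surfaces as [-be], giving [zuɣɛranbe].

[zuɣɛranbe]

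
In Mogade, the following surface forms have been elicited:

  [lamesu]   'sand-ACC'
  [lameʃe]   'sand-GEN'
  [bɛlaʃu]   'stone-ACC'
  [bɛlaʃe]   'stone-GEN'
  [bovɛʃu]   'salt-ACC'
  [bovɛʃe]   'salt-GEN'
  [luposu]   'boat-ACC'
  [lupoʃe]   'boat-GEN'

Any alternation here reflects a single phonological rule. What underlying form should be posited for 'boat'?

'boat' shows [s] ~ [ʃ] at the end of the stem ([luposu] vs [lupoʃe]).
But 'stone' keeps [ʃ] in both environments ([bɛlaʃu], [bɛlaʃe]), so there is no rule changing /ʃ/ to [s] before the ACC suffix.
Therefore /s/ is basic and [ʃ] is derived by palatalization before a front vowel (/s/ becomes palato-alveolar [ʃ] before a front vowel).

/lupos/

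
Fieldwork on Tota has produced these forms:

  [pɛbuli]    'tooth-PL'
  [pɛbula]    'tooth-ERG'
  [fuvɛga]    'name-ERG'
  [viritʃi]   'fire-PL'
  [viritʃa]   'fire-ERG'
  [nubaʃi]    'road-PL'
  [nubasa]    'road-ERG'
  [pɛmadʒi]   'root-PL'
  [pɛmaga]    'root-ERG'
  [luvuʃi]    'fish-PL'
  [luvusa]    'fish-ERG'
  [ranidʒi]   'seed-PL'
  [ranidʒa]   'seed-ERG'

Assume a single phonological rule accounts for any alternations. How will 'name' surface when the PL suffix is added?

The root 'root' surfaces as [pɛmadʒi] and [pɛmaga], with a stem-final [dʒ] ~ [g] alternation.
But 'seed' keeps [dʒ] in both environments ([ranidʒi], [ranidʒa]), so there is no rule changing /dʒ/ to [g] before the ERG suffix.
So /g/ is underlying, and a rule of palatalization before a front vowel — /g/ and /s/ become palato-alveolar [dʒ] and [ʃ] before a front vowel — gives [dʒ].
The one attested form of 'name', [fuvɛga], shows underlying /fuvɛg/. Applying the same rule before a front vowel gives [fuvɛdʒi].

[fuvɛdʒi]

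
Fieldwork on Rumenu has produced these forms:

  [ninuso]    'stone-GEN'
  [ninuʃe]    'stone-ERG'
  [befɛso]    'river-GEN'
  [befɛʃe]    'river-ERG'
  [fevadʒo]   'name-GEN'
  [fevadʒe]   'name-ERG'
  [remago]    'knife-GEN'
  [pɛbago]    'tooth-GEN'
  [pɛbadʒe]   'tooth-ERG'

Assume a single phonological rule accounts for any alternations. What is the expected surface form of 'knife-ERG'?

The stem for 'tooth' ends in [g] in [pɛbago] but [dʒ] in [pɛbadʒe].
Compare 'name', with invariant [dʒ] in [fevadʒo] and [fevadʒe]: an analysis with underlying /dʒ/ and a rule producing [g] before the GEN suffix would wrongly predict alternation here too.
Therefore /g/ is basic and [dʒ] is derived by palatalization before a front vowel (/g/ and /s/ become palato-alveolar [dʒ] and [ʃ] before a front vowel).
The one attested form of 'knife', [remago], shows underlying /remag/. Applying the same rule before a front vowel gives [remadʒe].

[remadʒe]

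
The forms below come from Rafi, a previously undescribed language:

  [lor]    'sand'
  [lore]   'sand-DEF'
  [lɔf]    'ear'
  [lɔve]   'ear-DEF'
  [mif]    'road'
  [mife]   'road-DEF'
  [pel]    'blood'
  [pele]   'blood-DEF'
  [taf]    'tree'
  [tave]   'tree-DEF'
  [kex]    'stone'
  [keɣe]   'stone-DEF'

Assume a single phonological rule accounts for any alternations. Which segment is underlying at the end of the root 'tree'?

/v/

The root 'tree' surfaces as [taf] and [tave], with a stem-final [f] ~ [v] alternation.
If /f/ were underlying and a rule turned it into [v] before the DEF suffix, 'road' would also alternate; but it has [f] in both [mif] and [mife].
The alternation reflects word-final obstruent devoicing: voiced obstruents become voiceless word-finally. /v/ is underlying.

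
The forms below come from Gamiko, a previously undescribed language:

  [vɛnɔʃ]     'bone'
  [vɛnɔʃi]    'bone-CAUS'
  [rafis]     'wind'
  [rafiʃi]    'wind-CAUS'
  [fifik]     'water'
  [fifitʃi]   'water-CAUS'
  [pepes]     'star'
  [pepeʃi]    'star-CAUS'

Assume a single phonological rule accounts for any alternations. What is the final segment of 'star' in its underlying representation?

/s/

'star' shows [s] ~ [ʃ] at the end of the stem ([pepes] vs [pepeʃi]).
Compare 'bone', with invariant [ʃ] in [vɛnɔʃ] and [vɛnɔʃi]: an analysis with underlying /ʃ/ and a rule producing [s] in isolation would wrongly predict alternation here too.
The alternation reflects palatalization before a front vowel: /k/ and /s/ become palato-alveolar [tʃ] and [ʃ] before a front vowel. /s/ is underlying.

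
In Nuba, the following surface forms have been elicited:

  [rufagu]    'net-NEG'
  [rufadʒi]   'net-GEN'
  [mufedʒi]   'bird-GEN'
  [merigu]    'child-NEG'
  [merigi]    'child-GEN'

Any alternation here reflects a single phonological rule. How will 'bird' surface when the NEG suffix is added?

[mufegu]

'net' shows [g] ~ [dʒ] at the end of the stem ([rufagu] vs [rufadʒi]).
If /g/ were underlying and a rule turned it into [dʒ] before the GEN suffix, 'child' would also alternate; but it has [g] in both [merigu] and [merigi].
So /dʒ/ is underlying, and a rule of depalatalization — palato-alveolar /dʒ/ becomes [g] when no front vowel follows — gives [g].
The one attested form of 'bird', [mufedʒi], shows underlying /mufedʒ/. Applying the same rule when no front vowel follows gives [mufegu].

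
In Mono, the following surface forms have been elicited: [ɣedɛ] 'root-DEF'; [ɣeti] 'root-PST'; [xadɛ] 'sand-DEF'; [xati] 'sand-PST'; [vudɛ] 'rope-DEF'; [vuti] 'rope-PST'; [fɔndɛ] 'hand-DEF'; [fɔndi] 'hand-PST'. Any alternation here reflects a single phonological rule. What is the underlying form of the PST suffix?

/-ti/

The PST morpheme has two allomorphs, [-di] and [-ti].
The DEF suffix, which begins with [d], is invariant after every stem; so [d] is not altered by any rule here.
The PST suffix is therefore /-ti/ underlyingly, with post-nasal voicing: voiceless stops become voiced after a nasal.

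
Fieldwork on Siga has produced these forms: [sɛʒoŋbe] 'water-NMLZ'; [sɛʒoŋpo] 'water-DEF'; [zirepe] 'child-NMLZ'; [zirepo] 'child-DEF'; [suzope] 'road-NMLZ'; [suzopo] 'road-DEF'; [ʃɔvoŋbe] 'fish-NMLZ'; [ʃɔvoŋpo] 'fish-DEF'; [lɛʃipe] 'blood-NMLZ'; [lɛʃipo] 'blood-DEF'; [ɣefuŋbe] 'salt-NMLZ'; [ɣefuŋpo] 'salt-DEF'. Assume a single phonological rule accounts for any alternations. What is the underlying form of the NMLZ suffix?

The NMLZ morpheme has two allomorphs, [-be] and [-pe].
The DEF suffix, which begins with [p], is invariant after every stem; so [p] is not altered by any rule here.
So the underlying form is /-be/, and voiced stops become voiceless after a vowel.

/-be/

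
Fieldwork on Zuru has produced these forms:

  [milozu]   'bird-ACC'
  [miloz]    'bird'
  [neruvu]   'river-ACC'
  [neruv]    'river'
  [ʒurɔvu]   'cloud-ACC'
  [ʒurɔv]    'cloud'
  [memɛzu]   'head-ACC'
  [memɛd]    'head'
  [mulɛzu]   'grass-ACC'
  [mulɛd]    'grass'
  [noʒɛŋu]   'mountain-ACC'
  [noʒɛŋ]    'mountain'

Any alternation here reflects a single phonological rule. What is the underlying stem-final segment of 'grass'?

/d/

The stem for 'grass' ends in [z] in [mulɛzu] but [d] in [mulɛd].
But 'bird' keeps [z] in both environments ([milozu], [miloz]), so there is no rule changing /z/ to [d] in isolation.
The underlying segment must be /d/; voiced stops become fricatives between vowels, yielding [z] there.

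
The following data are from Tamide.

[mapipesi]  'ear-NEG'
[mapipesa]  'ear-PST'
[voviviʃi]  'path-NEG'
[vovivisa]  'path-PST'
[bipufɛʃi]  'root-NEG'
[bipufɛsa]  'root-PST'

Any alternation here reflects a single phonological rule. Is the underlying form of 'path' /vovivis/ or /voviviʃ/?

In [voviviʃi] and [vovivisa] the final segment of 'path' alternates: [ʃ] ~ [s].
But 'ear' keeps [s] in both environments ([mapipesi], [mapipesa]), so there is no rule changing /s/ to [ʃ] before the NEG suffix.
The alternation reflects depalatalization: palato-alveolar /ʃ/ becomes [s] when no front vowel follows. /ʃ/ is underlying.

/voviviʃ/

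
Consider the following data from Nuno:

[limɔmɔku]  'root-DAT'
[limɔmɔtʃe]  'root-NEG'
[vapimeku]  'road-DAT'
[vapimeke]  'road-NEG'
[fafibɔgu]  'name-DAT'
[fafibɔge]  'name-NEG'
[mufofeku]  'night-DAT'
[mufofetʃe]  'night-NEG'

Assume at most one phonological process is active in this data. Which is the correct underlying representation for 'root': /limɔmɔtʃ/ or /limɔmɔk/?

/limɔmɔtʃ/

'root' shows [k] ~ [tʃ] at the end of the stem ([limɔmɔku] vs [limɔmɔtʃe]).
But 'road' keeps [k] in both environments ([vapimeku], [vapimeke]), so there is no rule changing /k/ to [tʃ] before the NEG suffix.
So /tʃ/ is underlying, and a rule of depalatalization — palato-alveolar /tʃ/ becomes [k] when no front vowel follows — gives [k].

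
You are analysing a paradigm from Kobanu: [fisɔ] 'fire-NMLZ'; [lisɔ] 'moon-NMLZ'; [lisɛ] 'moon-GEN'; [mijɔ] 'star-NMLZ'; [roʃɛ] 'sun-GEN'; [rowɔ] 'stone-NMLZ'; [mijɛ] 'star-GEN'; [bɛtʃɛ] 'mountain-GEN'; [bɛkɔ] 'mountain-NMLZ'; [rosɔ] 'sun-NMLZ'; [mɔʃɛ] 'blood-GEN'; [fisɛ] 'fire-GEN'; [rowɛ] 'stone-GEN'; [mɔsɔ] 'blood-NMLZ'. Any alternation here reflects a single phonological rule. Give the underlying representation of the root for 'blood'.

/mɔʃ/

The stem for 'blood' ends in [ʃ] in [mɔʃɛ] but [s] in [mɔsɔ].
Compare 'moon', with invariant [s] in [lisɛ] and [lisɔ]: an analysis with underlying /s/ and a rule producing [ʃ] before the GEN suffix would wrongly predict alternation here too.
The underlying segment must be /ʃ/; palato-alveolar /tʃ/ and /ʃ/ become [k] and [s] when no front vowel follows, yielding [s] there.
The underlying form of 'blood' is therefore /mɔʃ/.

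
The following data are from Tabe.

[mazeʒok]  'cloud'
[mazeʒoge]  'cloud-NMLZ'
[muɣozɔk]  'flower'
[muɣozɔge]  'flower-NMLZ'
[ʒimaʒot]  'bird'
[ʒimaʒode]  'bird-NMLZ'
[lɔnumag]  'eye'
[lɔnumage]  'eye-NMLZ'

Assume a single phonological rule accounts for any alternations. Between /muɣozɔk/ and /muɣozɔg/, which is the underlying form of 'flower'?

/muɣozɔk/

The root 'flower' surfaces as [muɣozɔk] and [muɣozɔge], with a stem-final [k] ~ [g] alternation.
If /g/ were underlying and a rule turned it into [k] in isolation, 'eye' would also alternate; but it has [g] in both [lɔnumag] and [lɔnumage].
So /k/ is underlying, and a rule of intervocalic voicing — voiceless stops become voiced between vowels — gives [g].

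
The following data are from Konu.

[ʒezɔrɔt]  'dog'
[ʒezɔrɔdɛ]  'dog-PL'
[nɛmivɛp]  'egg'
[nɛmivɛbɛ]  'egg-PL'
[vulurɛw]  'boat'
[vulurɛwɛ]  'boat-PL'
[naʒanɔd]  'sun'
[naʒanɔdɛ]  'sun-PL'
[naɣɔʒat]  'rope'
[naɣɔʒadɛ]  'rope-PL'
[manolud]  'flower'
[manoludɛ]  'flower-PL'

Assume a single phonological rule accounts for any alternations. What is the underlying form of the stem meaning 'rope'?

/naɣɔʒat/

The root 'rope' surfaces as [naɣɔʒat] and [naɣɔʒadɛ], with a stem-final [t] ~ [d] alternation.
But 'flower' keeps [d] in both environments ([manolud], [manoludɛ]), so there is no rule changing /d/ to [t] in isolation.
The underlying segment must be /t/; voiceless stops become voiced between vowels, yielding [d] there.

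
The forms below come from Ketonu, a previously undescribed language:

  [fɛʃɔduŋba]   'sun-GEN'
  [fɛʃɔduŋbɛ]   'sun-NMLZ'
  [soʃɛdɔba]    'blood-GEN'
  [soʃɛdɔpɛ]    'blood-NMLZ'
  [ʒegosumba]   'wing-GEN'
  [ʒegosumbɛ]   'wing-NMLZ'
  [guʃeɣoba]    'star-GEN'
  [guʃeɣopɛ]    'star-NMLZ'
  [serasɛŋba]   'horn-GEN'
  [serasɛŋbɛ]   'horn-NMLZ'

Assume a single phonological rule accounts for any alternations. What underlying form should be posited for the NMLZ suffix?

The NMLZ suffix surfaces as [-bɛ] and [-pɛ], depending on the final segment of the stem.
By contrast the GEN suffix keeps its initial [b] throughout — that segment must be underlying.
The NMLZ suffix is therefore /-pɛ/ underlyingly, with post-nasal voicing: voiceless stops become voiced after a nasal.

/-pɛ/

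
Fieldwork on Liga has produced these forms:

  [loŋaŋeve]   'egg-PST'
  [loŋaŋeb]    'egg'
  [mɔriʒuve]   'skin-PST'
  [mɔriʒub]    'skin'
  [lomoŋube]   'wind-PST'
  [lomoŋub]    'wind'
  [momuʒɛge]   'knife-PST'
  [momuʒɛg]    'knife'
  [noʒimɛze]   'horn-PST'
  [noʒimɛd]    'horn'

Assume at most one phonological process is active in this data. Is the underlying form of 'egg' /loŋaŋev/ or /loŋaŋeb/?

In [loŋaŋeve] and [loŋaŋeb] the final segment of 'egg' alternates: [v] ~ [b].
Compare 'wind', with invariant [b] in [lomoŋube] and [lomoŋub]: an analysis with underlying /b/ and a rule producing [v] before the PST suffix would wrongly predict alternation here too.
The alternation reflects word-final hardening: voiced fricatives become stops word-finally. /v/ is underlying.

/loŋaŋev/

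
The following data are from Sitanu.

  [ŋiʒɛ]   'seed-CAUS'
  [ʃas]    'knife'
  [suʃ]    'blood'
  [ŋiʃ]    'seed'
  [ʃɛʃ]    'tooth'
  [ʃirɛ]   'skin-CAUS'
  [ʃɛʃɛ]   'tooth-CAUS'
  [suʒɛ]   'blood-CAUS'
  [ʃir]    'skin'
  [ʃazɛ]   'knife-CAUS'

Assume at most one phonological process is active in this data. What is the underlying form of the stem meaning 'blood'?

/suʒ/

'blood' shows [ʒ] ~ [ʃ] at the end of the stem ([suʒɛ] vs [suʃ]).
But 'tooth' keeps [ʃ] in both environments ([ʃɛʃɛ], [ʃɛʃ]), so there is no rule changing /ʃ/ to [ʒ] before the CAUS suffix.
The underlying segment must be /ʒ/; voiced obstruents become voiceless word-finally, yielding [ʃ] there.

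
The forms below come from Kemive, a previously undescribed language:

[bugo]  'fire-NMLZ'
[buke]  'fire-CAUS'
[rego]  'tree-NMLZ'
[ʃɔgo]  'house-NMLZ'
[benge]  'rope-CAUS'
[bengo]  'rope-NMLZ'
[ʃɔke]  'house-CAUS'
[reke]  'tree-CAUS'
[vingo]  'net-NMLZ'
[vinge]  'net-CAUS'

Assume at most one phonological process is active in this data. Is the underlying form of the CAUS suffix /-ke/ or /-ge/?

/-ke/

The CAUS suffix surfaces as [-ge] and [-ke], depending on the final segment of the stem.
The NMLZ suffix, which begins with [g], is invariant after every stem; so [g] is not altered by any rule here.
So the underlying form is /-ke/, and voiceless stops become voiced after a nasal.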